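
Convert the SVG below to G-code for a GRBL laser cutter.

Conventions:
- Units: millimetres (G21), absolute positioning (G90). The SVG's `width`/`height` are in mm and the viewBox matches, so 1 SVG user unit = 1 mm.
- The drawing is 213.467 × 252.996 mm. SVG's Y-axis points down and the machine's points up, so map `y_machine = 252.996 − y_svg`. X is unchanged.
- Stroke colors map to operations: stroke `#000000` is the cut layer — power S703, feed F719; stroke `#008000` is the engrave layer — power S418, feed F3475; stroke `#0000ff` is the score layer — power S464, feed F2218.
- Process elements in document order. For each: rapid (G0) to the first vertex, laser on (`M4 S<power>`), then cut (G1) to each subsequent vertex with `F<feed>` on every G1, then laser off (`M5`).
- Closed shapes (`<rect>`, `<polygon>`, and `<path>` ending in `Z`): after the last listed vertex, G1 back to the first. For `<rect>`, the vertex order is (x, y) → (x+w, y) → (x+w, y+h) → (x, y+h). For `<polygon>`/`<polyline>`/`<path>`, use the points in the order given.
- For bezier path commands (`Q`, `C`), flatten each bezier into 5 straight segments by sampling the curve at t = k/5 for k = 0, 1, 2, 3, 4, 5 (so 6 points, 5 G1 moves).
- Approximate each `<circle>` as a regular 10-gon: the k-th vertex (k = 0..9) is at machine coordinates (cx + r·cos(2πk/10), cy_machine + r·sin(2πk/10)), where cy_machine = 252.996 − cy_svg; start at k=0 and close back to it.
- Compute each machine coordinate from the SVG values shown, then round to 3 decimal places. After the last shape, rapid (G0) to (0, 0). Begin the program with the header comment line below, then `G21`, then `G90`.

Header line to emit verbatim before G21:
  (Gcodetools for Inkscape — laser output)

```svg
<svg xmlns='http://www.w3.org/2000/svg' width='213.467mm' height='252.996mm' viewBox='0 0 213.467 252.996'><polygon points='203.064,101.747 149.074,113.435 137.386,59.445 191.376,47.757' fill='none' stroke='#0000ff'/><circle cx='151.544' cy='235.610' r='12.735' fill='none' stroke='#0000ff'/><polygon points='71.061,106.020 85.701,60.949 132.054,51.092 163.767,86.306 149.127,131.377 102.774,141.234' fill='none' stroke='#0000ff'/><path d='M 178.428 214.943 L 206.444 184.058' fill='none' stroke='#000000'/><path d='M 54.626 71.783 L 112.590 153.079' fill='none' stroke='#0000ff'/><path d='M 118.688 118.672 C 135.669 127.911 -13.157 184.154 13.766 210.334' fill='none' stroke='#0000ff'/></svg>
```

viewBox `0 0 213.467 252.996` with mm width/height → 1 unit = 1 mm. Flip: y_m = 252.996 − y_svg.

**Shape 1** — `<polygon>` regular polygon, stroke `#0000ff` → score (S464, F2218). Machine vertices: (203.064,151.249) → (149.074,139.561) → (137.386,193.551) → (191.376,205.239) → (203.064,151.249). Closed: final G1 returns to the first vertex.

**Shape 2** — `<circle>` circle, stroke `#0000ff` → score (S464, F2218). Machine vertices: (164.279,17.386) → (161.847,24.871) → (155.479,29.498) → (147.609,29.498) → (141.241,24.871) → (138.809,17.386) → (141.241,9.901) → (147.609,5.274) → (155.479,5.274) → (161.847,9.901) → (164.279,17.386). Closed: final G1 returns to the first vertex.

**Shape 3** — `<polygon>` regular polygon, stroke `#0000ff` → score (S464, F2218). Machine vertices: (71.061,146.976) → (85.701,192.047) → (132.054,201.904) → (163.767,166.690) → (149.127,121.619) → (102.774,111.762) → (71.061,146.976). Closed: final G1 returns to the first vertex.

**Shape 4** — `<path>` line segment, stroke `#000000` → cut (S703, F719). Machine vertices: (178.428,38.053) → (206.444,68.938). Open path.

**Shape 5** — `<path>` line segment, stroke `#0000ff` → score (S464, F2218). Machine vertices: (54.626,181.213) → (112.590,99.917). Open path.

**Shape 6** — `<path>` cubic bezier, stroke `#0000ff` → score (S464, F2218). Control points (SVG): P0=(118.688,118.672), P1=(135.669,127.911), P2=(-13.157,184.154), P3=(13.766,210.334); sampled at t=k/5. Machine vertices: (118.688,134.324) → (111.712,123.757) → (81.337,105.608) → (43.958,83.576) → (15.970,61.361) → (13.766,42.662). Open path.

(Gcodetools for Inkscape — laser output)
G21
G90
G0 X203.064 Y151.249
M4 S464
G1 X149.074 Y139.561 F2218
G1 X137.386 Y193.551 F2218
G1 X191.376 Y205.239 F2218
G1 X203.064 Y151.249 F2218
M5
G0 X164.279 Y17.386
M4 S464
G1 X161.847 Y24.871 F2218
G1 X155.479 Y29.498 F2218
G1 X147.609 Y29.498 F2218
G1 X141.241 Y24.871 F2218
G1 X138.809 Y17.386 F2218
G1 X141.241 Y9.901 F2218
G1 X147.609 Y5.274 F2218
G1 X155.479 Y5.274 F2218
G1 X161.847 Y9.901 F2218
G1 X164.279 Y17.386 F2218
M5
G0 X71.061 Y146.976
M4 S464
G1 X85.701 Y192.047 F2218
G1 X132.054 Y201.904 F2218
G1 X163.767 Y166.690 F2218
G1 X149.127 Y121.619 F2218
G1 X102.774 Y111.762 F2218
G1 X71.061 Y146.976 F2218
M5
G0 X178.428 Y38.053
M4 S703
G1 X206.444 Y68.938 F719
M5
G0 X54.626 Y181.213
M4 S464
G1 X112.590 Y99.917 F2218
M5
G0 X118.688 Y134.324
M4 S464
G1 X111.712 Y123.757 F2218
G1 X81.337 Y105.608 F2218
G1 X43.958 Y83.576 F2218
G1 X15.970 Y61.361 F2218
G1 X13.766 Y42.662 F2218
M5
G0 X0.000 Y0.000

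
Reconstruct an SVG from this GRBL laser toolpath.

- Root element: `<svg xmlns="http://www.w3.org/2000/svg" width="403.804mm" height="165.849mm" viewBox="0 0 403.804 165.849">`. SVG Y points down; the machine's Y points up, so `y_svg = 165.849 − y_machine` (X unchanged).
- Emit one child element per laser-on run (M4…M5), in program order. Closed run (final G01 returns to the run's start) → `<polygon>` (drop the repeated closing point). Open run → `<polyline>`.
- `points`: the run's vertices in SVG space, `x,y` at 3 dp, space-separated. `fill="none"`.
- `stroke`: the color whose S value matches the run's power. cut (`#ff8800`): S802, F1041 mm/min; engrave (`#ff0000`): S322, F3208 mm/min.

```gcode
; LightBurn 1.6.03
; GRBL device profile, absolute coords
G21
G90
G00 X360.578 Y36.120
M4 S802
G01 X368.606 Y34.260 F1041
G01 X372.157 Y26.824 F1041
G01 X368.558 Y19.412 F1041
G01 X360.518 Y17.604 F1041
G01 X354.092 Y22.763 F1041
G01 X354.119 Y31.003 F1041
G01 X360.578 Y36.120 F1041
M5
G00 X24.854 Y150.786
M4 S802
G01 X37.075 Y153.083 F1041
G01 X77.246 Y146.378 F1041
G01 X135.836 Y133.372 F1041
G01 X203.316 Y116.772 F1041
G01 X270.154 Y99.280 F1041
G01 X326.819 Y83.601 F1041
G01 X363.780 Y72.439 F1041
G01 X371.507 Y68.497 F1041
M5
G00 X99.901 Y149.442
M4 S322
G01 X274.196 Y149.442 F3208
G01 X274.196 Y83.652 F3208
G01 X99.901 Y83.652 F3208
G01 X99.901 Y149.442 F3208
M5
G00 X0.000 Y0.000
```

<svg xmlns="http://www.w3.org/2000/svg" width="403.804mm" height="165.849mm" viewBox="0 0 403.804 165.849">
  <polygon points="360.578,129.729 368.606,131.589 372.157,139.025 368.558,146.437 360.518,148.245 354.092,143.086 354.119,134.846" fill="none" stroke="#ff8800"/>
  <polyline points="24.854,15.063 37.075,12.766 77.246,19.471 135.836,32.477 203.316,49.077 270.154,66.569 326.819,82.248 363.780,93.410 371.507,97.352" fill="none" stroke="#ff8800"/>
  <polygon points="99.901,16.407 274.196,16.407 274.196,82.197 99.901,82.197" fill="none" stroke="#ff0000"/>
</svg>

Each laser-on run becomes one SVG element. Flip Y back into SVG space with y_svg = 165.849 − y_machine.

Run 1: S802 ⇒ cut layer `#ff8800`. The run returns to its start, so emit a `<polygon>` with points (Y-flipped): 360.578,129.729 368.606,131.589 372.157,139.025 368.558,146.437 360.518,148.245 354.092,143.086 354.119,134.846.

Run 2: the run's S802 means `#ff8800` (cut). The run is open, so emit a `<polyline>` with points (Y-flipped): 24.854,15.063 37.075,12.766 77.246,19.471 135.836,32.477 203.316,49.077 270.154,66.569 326.819,82.248 363.780,93.410 371.507,97.352.

Run 3: S322 ⇒ engrave layer `#ff0000`. The run returns to its start, so emit a `<polygon>` with points (Y-flipped): 99.901,16.407 274.196,16.407 274.196,82.197 99.901,82.197.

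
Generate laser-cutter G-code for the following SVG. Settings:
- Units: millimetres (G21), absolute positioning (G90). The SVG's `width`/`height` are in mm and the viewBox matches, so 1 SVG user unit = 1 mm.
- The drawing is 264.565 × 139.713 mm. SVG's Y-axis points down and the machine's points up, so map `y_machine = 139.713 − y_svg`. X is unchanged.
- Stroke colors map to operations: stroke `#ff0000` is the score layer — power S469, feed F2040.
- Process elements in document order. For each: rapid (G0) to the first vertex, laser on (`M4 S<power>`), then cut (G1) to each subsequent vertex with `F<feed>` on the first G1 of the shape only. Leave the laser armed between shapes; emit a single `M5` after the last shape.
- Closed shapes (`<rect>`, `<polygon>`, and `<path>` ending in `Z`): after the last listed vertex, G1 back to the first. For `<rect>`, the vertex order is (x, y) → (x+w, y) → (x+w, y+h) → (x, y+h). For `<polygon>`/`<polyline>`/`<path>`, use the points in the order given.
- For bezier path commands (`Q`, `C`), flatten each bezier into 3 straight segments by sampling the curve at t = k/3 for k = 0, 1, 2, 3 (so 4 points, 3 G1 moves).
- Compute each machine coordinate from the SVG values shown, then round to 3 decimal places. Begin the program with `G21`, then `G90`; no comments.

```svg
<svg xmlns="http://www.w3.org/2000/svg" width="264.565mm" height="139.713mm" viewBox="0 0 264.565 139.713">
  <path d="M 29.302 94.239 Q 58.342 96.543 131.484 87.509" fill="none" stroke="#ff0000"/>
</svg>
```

Since the viewBox matches the mm dimensions, user units are millimetres directly. The only transform is the Y-flip y_m = 139.713 − y_svg.

Shape 1 is a quadratic bezier drawn with `<path>`. Its stroke #ff0000 means score at S469, F2040. After flipping Y the toolpath is (29.302,45.474) → (53.562,45.198) → (87.623,47.441) → (131.484,52.204).

G21
G90
G0 X29.302 Y45.474
M4 S469
G1 X53.562 Y45.198 F2040
G1 X87.623 Y47.441
G1 X131.484 Y52.204
M5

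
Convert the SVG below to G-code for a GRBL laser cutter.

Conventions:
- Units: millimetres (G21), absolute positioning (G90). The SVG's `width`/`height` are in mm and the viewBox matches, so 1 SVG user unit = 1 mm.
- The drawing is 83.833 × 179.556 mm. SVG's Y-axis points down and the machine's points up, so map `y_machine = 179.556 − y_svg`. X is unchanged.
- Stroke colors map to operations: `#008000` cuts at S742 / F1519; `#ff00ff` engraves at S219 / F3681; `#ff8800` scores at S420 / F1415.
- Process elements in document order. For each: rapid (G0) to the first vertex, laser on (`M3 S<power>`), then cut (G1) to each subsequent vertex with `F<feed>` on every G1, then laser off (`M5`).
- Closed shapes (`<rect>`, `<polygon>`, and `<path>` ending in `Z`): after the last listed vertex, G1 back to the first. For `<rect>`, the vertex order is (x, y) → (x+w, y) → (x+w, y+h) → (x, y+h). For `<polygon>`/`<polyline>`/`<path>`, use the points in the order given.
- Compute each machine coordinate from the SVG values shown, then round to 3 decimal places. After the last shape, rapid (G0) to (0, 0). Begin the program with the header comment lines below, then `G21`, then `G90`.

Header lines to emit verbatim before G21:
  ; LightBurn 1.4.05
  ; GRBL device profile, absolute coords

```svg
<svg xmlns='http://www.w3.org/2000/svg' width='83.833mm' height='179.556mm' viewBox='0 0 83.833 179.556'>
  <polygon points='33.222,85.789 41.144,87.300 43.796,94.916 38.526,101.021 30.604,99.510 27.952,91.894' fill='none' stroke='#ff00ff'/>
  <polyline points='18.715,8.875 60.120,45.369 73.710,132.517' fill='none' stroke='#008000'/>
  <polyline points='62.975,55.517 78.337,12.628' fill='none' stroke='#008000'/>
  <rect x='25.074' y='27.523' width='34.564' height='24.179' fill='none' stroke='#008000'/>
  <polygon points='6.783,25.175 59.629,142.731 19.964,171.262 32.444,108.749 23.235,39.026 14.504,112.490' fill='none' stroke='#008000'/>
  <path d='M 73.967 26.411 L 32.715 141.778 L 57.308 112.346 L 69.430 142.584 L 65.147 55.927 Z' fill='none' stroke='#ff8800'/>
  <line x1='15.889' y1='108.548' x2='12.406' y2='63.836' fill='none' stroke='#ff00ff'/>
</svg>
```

viewBox `0 0 83.833 179.556` with mm width/height → 1 unit = 1 mm. Flip: y_m = 179.556 − y_svg.

**Shape 1** — `<polygon>` regular polygon, stroke `#ff00ff` → engrave (S219, F3681). Machine vertices: (33.222,93.767) → (41.144,92.256) → (43.796,84.640) → (38.526,78.535) → (30.604,80.046) → (27.952,87.662) → (33.222,93.767). Closed: final G1 returns to the first vertex.

**Shape 2** — `<polyline>` open polyline, stroke `#008000` → cut (S742, F1519). Machine vertices: (18.715,170.681) → (60.120,134.187) → (73.710,47.039). Open path.

**Shape 3** — `<polyline>` line segment, stroke `#008000` → cut (S742, F1519). Machine vertices: (62.975,124.039) → (78.337,166.928). Open path.

**Shape 4** — `<rect>` rectangle, stroke `#008000` → cut (S742, F1519). Machine vertices: (25.074,152.033) → (59.638,152.033) → (59.638,127.854) → (25.074,127.854) → (25.074,152.033). Closed: final G1 returns to the first vertex.

**Shape 5** — `<polygon>` closed polygon, stroke `#008000` → cut (S742, F1519). Machine vertices: (6.783,154.381) → (59.629,36.825) → (19.964,8.294) → (32.444,70.807) → (23.235,140.530) → (14.504,67.066) → (6.783,154.381). Closed: final G1 returns to the first vertex.

**Shape 6** — `<path>` closed polygon, stroke `#ff8800` → score (S420, F1415). Machine vertices: (73.967,153.145) → (32.715,37.778) → (57.308,67.210) → (69.430,36.972) → (65.147,123.629) → (73.967,153.145). Closed: final G1 returns to the first vertex.

**Shape 7** — `<line>` line segment, stroke `#ff00ff` → engrave (S219, F3681). Machine vertices: (15.889,71.008) → (12.406,115.720). Open path.

; LightBurn 1.4.05
; GRBL device profile, absolute coords
G21
G90
G0 X33.222 Y93.767
M3 S219
G1 X41.144 Y92.256 F3681
G1 X43.796 Y84.640 F3681
G1 X38.526 Y78.535 F3681
G1 X30.604 Y80.046 F3681
G1 X27.952 Y87.662 F3681
G1 X33.222 Y93.767 F3681
M5
G0 X18.715 Y170.681
M3 S742
G1 X60.120 Y134.187 F1519
G1 X73.710 Y47.039 F1519
M5
G0 X62.975 Y124.039
M3 S742
G1 X78.337 Y166.928 F1519
M5
G0 X25.074 Y152.033
M3 S742
G1 X59.638 Y152.033 F1519
G1 X59.638 Y127.854 F1519
G1 X25.074 Y127.854 F1519
G1 X25.074 Y152.033 F1519
M5
G0 X6.783 Y154.381
M3 S742
G1 X59.629 Y36.825 F1519
G1 X19.964 Y8.294 F1519
G1 X32.444 Y70.807 F1519
G1 X23.235 Y140.530 F1519
G1 X14.504 Y67.066 F1519
G1 X6.783 Y154.381 F1519
M5
G0 X73.967 Y153.145
M3 S420
G1 X32.715 Y37.778 F1415
G1 X57.308 Y67.210 F1415
G1 X69.430 Y36.972 F1415
G1 X65.147 Y123.629 F1415
G1 X73.967 Y153.145 F1415
M5
G0 X15.889 Y71.008
M3 S219
G1 X12.406 Y115.720 F3681
M5
G0 X0.000 Y0.000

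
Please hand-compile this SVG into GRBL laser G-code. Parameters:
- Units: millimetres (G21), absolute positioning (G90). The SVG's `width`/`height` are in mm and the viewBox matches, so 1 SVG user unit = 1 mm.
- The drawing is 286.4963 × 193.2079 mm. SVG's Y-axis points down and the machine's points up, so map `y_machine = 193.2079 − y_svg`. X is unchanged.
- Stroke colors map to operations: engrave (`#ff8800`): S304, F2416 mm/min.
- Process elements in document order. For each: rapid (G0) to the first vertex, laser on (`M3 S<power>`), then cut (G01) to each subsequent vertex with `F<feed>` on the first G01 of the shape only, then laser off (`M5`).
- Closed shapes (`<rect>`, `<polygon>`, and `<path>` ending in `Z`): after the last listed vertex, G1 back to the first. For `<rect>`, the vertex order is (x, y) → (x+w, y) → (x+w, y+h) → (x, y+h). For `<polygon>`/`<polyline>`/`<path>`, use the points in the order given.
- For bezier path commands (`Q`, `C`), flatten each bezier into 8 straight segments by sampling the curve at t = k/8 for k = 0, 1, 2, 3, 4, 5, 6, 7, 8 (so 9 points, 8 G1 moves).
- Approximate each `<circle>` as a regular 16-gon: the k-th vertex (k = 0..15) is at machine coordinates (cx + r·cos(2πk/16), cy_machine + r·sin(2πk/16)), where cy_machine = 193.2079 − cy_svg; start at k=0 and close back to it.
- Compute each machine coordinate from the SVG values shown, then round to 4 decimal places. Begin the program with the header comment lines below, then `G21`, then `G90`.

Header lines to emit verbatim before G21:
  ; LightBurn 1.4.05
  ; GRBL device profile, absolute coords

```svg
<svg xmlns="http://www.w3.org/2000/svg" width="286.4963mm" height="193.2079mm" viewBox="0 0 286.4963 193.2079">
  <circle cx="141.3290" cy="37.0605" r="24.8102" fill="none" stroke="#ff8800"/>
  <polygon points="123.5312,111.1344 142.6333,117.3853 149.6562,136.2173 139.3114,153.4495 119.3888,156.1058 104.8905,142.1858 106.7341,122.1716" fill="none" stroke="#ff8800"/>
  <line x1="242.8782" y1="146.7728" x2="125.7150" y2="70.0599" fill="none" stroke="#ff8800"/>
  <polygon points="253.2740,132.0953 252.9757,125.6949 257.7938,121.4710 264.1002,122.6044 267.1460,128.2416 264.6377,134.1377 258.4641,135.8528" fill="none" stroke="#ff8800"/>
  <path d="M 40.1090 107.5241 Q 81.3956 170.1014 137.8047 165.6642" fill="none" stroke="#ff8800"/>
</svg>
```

Since the viewBox matches the mm dimensions, user units are millimetres directly. The only transform is the Y-flip y_m = 193.2079 − y_svg.

Shape 1 is a circle drawn with `<circle>`. Its stroke #ff8800 means engrave at S304, F2416. After flipping Y the toolpath is (166.1392,156.1474) → (164.2506,165.6419) → (158.8725,173.6909) → (150.8235,179.0690) → (141.3290,180.9576) → (131.8345,179.0690) → (123.7855,173.6909) → (118.4074,165.6419) → (116.5188,156.1474) → (118.4074,146.6529) → (123.7855,138.6039) → (131.8345,133.2258) → (141.3290,131.3372) → (150.8235,133.2258) → (158.8725,138.6039) → (164.2506,146.6529) → (166.1392,156.1474), returning to the start.

Shape 2 is a regular polygon drawn with `<polygon>`. Its stroke #ff8800 means engrave at S304, F2416. After flipping Y the toolpath is (123.5312,82.0735) → (142.6333,75.8226) → (149.6562,56.9906) → (139.3114,39.7584) → (119.3888,37.1021) → (104.8905,51.0221) → (106.7341,71.0363) → (123.5312,82.0735), returning to the start.

Shape 3 is a line segment drawn with `<line>`. Its stroke #ff8800 means engrave at S304, F2416. After flipping Y the toolpath is (242.8782,46.4351) → (125.7150,123.1480).

Shape 4 is a regular polygon drawn with `<polygon>`. Its stroke #ff8800 means engrave at S304, F2416. After flipping Y the toolpath is (253.2740,61.1126) → (252.9757,67.5130) → (257.7938,71.7369) → (264.1002,70.6035) → (267.1460,64.9663) → (264.6377,59.0702) → (258.4641,57.3551) → (253.2740,61.1126), returning to the start.

Shape 5 is a quadratic bezier drawn with `<path>`. Its stroke #ff8800 means engrave at S304, F2416. After flipping Y the toolpath is (40.1090,85.6838) → (50.6669,71.0866) → (61.6975,58.5836) → (73.2006,48.1747) → (85.1762,39.8601) → (97.6245,33.6397) → (110.5453,29.5135) → (123.9387,27.4815) → (137.8047,27.5437).

; LightBurn 1.4.05
; GRBL device profile, absolute coords
G21
G90
G0 X166.1392 Y156.1474
M3 S304
G01 X164.2506 Y165.6419 F2416
G01 X158.8725 Y173.6909
G01 X150.8235 Y179.0690
G01 X141.3290 Y180.9576
G01 X131.8345 Y179.0690
G01 X123.7855 Y173.6909
G01 X118.4074 Y165.6419
G01 X116.5188 Y156.1474
G01 X118.4074 Y146.6529
G01 X123.7855 Y138.6039
G01 X131.8345 Y133.2258
G01 X141.3290 Y131.3372
G01 X150.8235 Y133.2258
G01 X158.8725 Y138.6039
G01 X164.2506 Y146.6529
G01 X166.1392 Y156.1474
M5
G0 X123.5312 Y82.0735
M3 S304
G01 X142.6333 Y75.8226 F2416
G01 X149.6562 Y56.9906
G01 X139.3114 Y39.7584
G01 X119.3888 Y37.1021
G01 X104.8905 Y51.0221
G01 X106.7341 Y71.0363
G01 X123.5312 Y82.0735
M5
G0 X242.8782 Y46.4351
M3 S304
G01 X125.7150 Y123.1480 F2416
M5
G0 X253.2740 Y61.1126
M3 S304
G01 X252.9757 Y67.5130 F2416
G01 X257.7938 Y71.7369
G01 X264.1002 Y70.6035
G01 X267.1460 Y64.9663
G01 X264.6377 Y59.0702
G01 X258.4641 Y57.3551
G01 X253.2740 Y61.1126
M5
G0 X40.1090 Y85.6838
M3 S304
G01 X50.6669 Y71.0866 F2416
G01 X61.6975 Y58.5836
G01 X73.2006 Y48.1747
G01 X85.1762 Y39.8601
G01 X97.6245 Y33.6397
G01 X110.5453 Y29.5135
G01 X123.9387 Y27.4815
G01 X137.8047 Y27.5437
M5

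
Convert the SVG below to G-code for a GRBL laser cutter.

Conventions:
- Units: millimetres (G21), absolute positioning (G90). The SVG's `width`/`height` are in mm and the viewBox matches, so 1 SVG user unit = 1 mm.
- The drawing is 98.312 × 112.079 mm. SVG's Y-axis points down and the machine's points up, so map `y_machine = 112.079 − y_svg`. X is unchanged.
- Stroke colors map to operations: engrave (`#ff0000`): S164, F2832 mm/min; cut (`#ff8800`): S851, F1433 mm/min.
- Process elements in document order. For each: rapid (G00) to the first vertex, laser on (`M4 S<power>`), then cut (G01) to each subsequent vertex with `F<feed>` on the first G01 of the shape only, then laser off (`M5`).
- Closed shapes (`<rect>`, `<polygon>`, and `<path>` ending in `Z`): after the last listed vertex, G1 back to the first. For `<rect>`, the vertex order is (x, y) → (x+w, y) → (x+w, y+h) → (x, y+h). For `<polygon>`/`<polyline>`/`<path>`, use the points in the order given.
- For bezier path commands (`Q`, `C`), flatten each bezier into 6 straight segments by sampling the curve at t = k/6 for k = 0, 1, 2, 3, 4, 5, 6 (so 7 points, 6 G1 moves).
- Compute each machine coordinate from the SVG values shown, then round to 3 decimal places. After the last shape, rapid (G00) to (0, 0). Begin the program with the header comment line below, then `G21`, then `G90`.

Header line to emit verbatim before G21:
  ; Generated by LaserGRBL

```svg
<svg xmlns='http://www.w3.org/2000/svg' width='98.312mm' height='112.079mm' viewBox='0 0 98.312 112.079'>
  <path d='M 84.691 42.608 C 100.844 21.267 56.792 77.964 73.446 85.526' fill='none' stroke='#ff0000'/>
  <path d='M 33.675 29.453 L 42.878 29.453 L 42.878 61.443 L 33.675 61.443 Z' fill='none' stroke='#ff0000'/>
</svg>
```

; Generated by LaserGRBL
G21
G90
G00 X84.691 Y69.471
M4 S164
G01 X88.310 Y74.227 F2832
G01 X85.254 Y69.509
G01 X78.881 Y58.851
G01 X72.549 Y45.783
G01 X69.618 Y33.840
G01 X73.446 Y26.553
M5
G00 X33.675 Y82.626
M4 S164
G01 X42.878 Y82.626 F2832
G01 X42.878 Y50.636
G01 X33.675 Y50.636
G01 X33.675 Y82.626
M5
G00 X0.000 Y0.000

1 u = 1 mm; y_m = 112.079 − y.

[1] `<path>` cubic bezier, #ff0000→engrave S164 F2832: (84.691,69.471) → (88.310,74.227) → (85.254,69.509) → (78.881,58.851) → (72.549,45.783) → (69.618,33.840) → (73.446,26.553)

[2] `<path>` rectangle, #ff0000→engrave S164 F2832: (33.675,82.626) → (42.878,82.626) → (42.878,50.636) → (33.675,50.636) → (33.675,82.626) (closed)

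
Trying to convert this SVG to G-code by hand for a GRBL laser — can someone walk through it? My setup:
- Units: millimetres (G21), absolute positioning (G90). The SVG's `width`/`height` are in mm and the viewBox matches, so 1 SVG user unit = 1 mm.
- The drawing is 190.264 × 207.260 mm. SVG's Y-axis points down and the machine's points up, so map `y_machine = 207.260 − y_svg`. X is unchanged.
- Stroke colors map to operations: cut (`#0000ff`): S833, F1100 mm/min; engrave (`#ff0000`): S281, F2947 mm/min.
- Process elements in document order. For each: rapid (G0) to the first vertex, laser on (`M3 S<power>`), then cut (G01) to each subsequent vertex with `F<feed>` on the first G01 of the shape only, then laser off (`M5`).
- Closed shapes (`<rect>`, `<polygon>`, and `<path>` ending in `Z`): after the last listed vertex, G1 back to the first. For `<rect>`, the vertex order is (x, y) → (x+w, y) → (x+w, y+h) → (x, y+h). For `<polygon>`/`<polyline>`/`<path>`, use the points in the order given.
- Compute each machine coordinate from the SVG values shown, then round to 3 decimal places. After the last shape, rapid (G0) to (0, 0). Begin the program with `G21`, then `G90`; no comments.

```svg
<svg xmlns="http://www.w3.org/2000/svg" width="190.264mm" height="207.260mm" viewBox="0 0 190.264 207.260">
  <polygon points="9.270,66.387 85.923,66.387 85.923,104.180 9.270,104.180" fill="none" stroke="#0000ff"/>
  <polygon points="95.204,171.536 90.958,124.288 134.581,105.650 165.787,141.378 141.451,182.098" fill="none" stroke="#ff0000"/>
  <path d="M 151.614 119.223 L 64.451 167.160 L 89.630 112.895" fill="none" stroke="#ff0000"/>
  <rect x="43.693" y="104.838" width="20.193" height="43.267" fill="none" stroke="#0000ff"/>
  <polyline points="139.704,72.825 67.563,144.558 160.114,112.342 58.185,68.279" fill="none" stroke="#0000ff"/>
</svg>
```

viewBox `0 0 190.264 207.260` with mm width/height → 1 unit = 1 mm. Flip: y_m = 207.260 − y_svg.

**Shape 1** — `<polygon>` rectangle, stroke `#0000ff` → cut (S833, F1100). Machine vertices: (9.270,140.873) → (85.923,140.873) → (85.923,103.080) → (9.270,103.080) → (9.270,140.873). Closed: final G1 returns to the first vertex.

**Shape 2** — `<polygon>` regular polygon, stroke `#ff0000` → engrave (S281, F2947). Machine vertices: (95.204,35.724) → (90.958,82.972) → (134.581,101.610) → (165.787,65.882) → (141.451,25.162) → (95.204,35.724). Closed: final G1 returns to the first vertex.

**Shape 3** — `<path>` open polyline, stroke `#ff0000` → engrave (S281, F2947). Machine vertices: (151.614,88.037) → (64.451,40.100) → (89.630,94.365). Open path.

**Shape 4** — `<rect>` rectangle, stroke `#0000ff` → cut (S833, F1100). Machine vertices: (43.693,102.422) → (63.886,102.422) → (63.886,59.155) → (43.693,59.155) → (43.693,102.422). Closed: final G1 returns to the first vertex.

**Shape 5** — `<polyline>` open polyline, stroke `#0000ff` → cut (S833, F1100). Machine vertices: (139.704,134.435) → (67.563,62.702) → (160.114,94.918) → (58.185,138.981). Open path.

G21
G90
G0 X9.270 Y140.873
M3 S833
G01 X85.923 Y140.873 F1100
G01 X85.923 Y103.080
G01 X9.270 Y103.080
G01 X9.270 Y140.873
M5
G0 X95.204 Y35.724
M3 S281
G01 X90.958 Y82.972 F2947
G01 X134.581 Y101.610
G01 X165.787 Y65.882
G01 X141.451 Y25.162
G01 X95.204 Y35.724
M5
G0 X151.614 Y88.037
M3 S281
G01 X64.451 Y40.100 F2947
G01 X89.630 Y94.365
M5
G0 X43.693 Y102.422
M3 S833
G01 X63.886 Y102.422 F1100
G01 X63.886 Y59.155
G01 X43.693 Y59.155
G01 X43.693 Y102.422
M5
G0 X139.704 Y134.435
M3 S833
G01 X67.563 Y62.702 F1100
G01 X160.114 Y94.918
G01 X58.185 Y138.981
M5
G0 X0.000 Y0.000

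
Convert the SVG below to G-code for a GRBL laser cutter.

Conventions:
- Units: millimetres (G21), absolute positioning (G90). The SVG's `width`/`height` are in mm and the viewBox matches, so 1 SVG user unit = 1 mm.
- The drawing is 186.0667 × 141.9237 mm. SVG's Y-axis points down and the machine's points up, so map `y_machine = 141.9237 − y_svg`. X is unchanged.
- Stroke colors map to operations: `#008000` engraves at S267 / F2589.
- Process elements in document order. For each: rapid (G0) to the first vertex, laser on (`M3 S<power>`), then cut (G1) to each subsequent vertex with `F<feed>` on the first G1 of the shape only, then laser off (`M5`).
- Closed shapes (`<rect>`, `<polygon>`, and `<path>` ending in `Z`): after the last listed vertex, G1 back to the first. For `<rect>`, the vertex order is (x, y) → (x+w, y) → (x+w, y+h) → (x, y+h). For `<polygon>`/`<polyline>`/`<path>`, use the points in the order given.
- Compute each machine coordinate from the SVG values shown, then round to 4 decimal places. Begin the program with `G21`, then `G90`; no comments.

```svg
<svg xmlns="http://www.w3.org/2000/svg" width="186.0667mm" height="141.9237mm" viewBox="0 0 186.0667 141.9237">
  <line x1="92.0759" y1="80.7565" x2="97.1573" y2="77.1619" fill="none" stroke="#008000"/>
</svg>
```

viewBox `0 0 186.0667 141.9237` with mm width/height → 1 unit = 1 mm. Flip: y_m = 141.9237 − y_svg.

**Shape 1** — `<line>` line segment, stroke `#008000` → engrave (S267, F2589). Machine vertices: (92.0759,61.1672) → (97.1573,64.7618). Open path.

G21
G90
G0 X92.0759 Y61.1672
M3 S267
G1 X97.1573 Y64.7618 F2589
M5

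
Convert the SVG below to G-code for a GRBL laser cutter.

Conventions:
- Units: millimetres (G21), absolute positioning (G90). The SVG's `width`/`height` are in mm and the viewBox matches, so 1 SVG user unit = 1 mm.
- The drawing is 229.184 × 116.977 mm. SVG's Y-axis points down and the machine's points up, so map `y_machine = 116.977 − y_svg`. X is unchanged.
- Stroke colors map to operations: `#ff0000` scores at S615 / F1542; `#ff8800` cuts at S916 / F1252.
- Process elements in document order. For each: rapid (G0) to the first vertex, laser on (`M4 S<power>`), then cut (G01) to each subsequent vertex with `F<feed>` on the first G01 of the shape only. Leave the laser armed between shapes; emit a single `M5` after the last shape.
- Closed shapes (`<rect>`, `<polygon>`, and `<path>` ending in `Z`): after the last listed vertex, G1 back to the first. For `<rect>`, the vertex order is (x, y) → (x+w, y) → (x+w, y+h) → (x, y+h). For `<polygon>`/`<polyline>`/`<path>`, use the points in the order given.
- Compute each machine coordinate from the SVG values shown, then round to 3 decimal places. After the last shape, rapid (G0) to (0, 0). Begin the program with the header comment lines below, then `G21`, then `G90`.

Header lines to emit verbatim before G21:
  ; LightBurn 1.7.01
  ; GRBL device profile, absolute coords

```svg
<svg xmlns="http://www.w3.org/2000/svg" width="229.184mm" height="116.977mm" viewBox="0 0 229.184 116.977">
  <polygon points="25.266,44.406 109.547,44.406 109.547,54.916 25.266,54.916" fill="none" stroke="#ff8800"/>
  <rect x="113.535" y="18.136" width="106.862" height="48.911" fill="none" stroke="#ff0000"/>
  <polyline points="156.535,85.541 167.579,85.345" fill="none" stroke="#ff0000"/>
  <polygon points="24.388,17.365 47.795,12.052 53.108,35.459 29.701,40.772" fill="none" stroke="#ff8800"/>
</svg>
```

; LightBurn 1.7.01
; GRBL device profile, absolute coords
G21
G90
G0 X25.266 Y72.571
M4 S916
G01 X109.547 Y72.571 F1252
G01 X109.547 Y62.061
G01 X25.266 Y62.061
G01 X25.266 Y72.571
G0 X113.535 Y98.841
M4 S615
G01 X220.397 Y98.841 F1542
G01 X220.397 Y49.930
G01 X113.535 Y49.930
G01 X113.535 Y98.841
G0 X156.535 Y31.436
M4 S615
G01 X167.579 Y31.632 F1542
G0 X24.388 Y99.612
M4 S916
G01 X47.795 Y104.925 F1252
G01 X53.108 Y81.518
G01 X29.701 Y76.205
G01 X24.388 Y99.612
M5
G0 X0.000 Y0.000

viewBox `0 0 229.184 116.977` with mm width/height → 1 unit = 1 mm. Flip: y_m = 116.977 − y_svg.

**Shape 1** — `<polygon>` rectangle, stroke `#ff8800` → cut (S916, F1252). Machine vertices: (25.266,72.571) → (109.547,72.571) → (109.547,62.061) → (25.266,62.061) → (25.266,72.571). Closed: final G1 returns to the first vertex.

**Shape 2** — `<rect>` rectangle, stroke `#ff0000` → score (S615, F1542). Machine vertices: (113.535,98.841) → (220.397,98.841) → (220.397,49.930) → (113.535,49.930) → (113.535,98.841). Closed: final G1 returns to the first vertex.

**Shape 3** — `<polyline>` line segment, stroke `#ff0000` → score (S615, F1542). Machine vertices: (156.535,31.436) → (167.579,31.632). Open path.

**Shape 4** — `<polygon>` regular polygon, stroke `#ff8800` → cut (S916, F1252). Machine vertices: (24.388,99.612) → (47.795,104.925) → (53.108,81.518) → (29.701,76.205) → (24.388,99.612). Closed: final G1 returns to the first vertex.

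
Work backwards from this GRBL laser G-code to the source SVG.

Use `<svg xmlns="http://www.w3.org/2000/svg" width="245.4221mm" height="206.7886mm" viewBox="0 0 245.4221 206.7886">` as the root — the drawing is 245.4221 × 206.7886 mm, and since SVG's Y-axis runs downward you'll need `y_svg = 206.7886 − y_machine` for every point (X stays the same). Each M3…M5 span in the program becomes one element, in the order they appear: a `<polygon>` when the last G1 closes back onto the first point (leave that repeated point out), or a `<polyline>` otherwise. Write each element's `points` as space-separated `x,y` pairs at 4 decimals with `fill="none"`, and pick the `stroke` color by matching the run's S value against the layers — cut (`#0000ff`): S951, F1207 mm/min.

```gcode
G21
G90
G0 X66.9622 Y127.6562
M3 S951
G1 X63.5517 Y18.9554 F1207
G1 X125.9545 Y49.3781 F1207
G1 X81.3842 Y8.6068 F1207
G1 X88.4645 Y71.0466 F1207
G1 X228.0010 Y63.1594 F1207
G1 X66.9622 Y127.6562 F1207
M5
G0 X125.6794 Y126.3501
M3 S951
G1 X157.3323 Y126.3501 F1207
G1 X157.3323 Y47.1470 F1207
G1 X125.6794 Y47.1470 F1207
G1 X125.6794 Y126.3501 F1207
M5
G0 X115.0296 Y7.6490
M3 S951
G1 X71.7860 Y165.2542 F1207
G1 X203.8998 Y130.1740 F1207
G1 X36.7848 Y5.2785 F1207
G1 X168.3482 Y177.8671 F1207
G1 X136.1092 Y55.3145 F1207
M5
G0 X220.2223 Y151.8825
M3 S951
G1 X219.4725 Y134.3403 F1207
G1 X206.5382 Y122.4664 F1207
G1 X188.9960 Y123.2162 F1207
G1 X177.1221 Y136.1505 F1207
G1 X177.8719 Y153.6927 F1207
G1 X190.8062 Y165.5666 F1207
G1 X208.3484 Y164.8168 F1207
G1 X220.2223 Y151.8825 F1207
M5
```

<svg xmlns="http://www.w3.org/2000/svg" width="245.4221mm" height="206.7886mm" viewBox="0 0 245.4221 206.7886">
  <polygon points="66.9622,79.1324 63.5517,187.8332 125.9545,157.4105 81.3842,198.1818 88.4645,135.7420 228.0010,143.6292" fill="none" stroke="#0000ff"/>
  <polygon points="125.6794,80.4385 157.3323,80.4385 157.3323,159.6416 125.6794,159.6416" fill="none" stroke="#0000ff"/>
  <polyline points="115.0296,199.1396 71.7860,41.5344 203.8998,76.6146 36.7848,201.5101 168.3482,28.9215 136.1092,151.4741" fill="none" stroke="#0000ff"/>
  <polygon points="220.2223,54.9061 219.4725,72.4483 206.5382,84.3222 188.9960,83.5724 177.1221,70.6381 177.8719,53.0959 190.8062,41.2220 208.3484,41.9718" fill="none" stroke="#0000ff"/>
</svg>

y_svg = 206.7886 − y_m. Every run uses S951, so all elements get stroke `#0000ff` (cut).

[1] closed run; points: 66.9622,79.1324 63.5517,187.8332 125.9545,157.4105 81.3842,198.1818 88.4645,135.7420 228.0010,143.6292

[2] closed run; points: 125.6794,80.4385 157.3323,80.4385 157.3323,159.6416 125.6794,159.6416

[3] open run; points: 115.0296,199.1396 71.7860,41.5344 203.8998,76.6146 36.7848,201.5101 168.3482,28.9215 136.1092,151.4741

[4] closed run; points: 220.2223,54.9061 219.4725,72.4483 206.5382,84.3222 188.9960,83.5724 177.1221,70.6381 177.8719,53.0959 190.8062,41.2220 208.3484,41.9718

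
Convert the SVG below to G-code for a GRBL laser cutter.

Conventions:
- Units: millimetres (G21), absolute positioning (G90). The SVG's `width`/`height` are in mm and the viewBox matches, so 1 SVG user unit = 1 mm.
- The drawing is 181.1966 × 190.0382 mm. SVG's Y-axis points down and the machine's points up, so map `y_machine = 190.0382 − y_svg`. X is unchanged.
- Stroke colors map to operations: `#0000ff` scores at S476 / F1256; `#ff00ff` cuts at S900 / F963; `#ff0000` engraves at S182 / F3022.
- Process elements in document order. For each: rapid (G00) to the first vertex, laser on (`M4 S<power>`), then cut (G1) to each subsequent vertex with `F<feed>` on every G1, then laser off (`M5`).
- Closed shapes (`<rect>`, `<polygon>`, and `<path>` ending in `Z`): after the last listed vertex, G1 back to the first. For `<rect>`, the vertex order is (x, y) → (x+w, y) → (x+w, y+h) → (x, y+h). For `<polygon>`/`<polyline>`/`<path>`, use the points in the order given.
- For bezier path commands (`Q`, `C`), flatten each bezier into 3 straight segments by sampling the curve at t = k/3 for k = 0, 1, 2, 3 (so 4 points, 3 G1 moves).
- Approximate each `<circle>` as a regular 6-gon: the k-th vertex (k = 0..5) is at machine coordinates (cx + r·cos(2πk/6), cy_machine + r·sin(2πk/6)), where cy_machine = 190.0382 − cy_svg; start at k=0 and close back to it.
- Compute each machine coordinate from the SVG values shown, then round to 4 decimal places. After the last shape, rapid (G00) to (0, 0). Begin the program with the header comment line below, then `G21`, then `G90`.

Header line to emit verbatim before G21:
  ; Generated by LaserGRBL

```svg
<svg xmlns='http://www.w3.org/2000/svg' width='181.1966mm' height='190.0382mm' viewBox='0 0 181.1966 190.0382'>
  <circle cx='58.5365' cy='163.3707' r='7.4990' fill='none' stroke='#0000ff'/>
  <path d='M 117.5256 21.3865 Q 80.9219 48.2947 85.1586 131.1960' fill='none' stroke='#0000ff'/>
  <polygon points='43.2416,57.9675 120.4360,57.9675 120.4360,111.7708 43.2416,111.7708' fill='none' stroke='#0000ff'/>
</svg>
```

Since the viewBox matches the mm dimensions, user units are millimetres directly. The only transform is the Y-flip y_m = 190.0382 − y_svg.

Shape 1 is a circle drawn with `<circle>`. Its stroke #0000ff means score at S476, F1256. After flipping Y the toolpath is (66.0355,26.6675) → (62.2860,33.1618) → (54.7870,33.1618) → (51.0375,26.6675) → (54.7870,20.1732) → (62.2860,20.1732) → (66.0355,26.6675), returning to the start.

Shape 2 is a quadratic bezier drawn with `<path>`. Its stroke #0000ff means score at S476, F1256. After flipping Y the toolpath is (117.5256,168.6517) → (97.6610,144.4914) → (86.8720,107.8883) → (85.1586,58.8422).

Shape 3 is a rectangle drawn with `<polygon>`. Its stroke #0000ff means score at S476, F1256. After flipping Y the toolpath is (43.2416,132.0707) → (120.4360,132.0707) → (120.4360,78.2674) → (43.2416,78.2674) → (43.2416,132.0707), returning to the start.

; Generated by LaserGRBL
G21
G90
G00 X66.0355 Y26.6675
M4 S476
G1 X62.2860 Y33.1618 F1256
G1 X54.7870 Y33.1618 F1256
G1 X51.0375 Y26.6675 F1256
G1 X54.7870 Y20.1732 F1256
G1 X62.2860 Y20.1732 F1256
G1 X66.0355 Y26.6675 F1256
M5
G00 X117.5256 Y168.6517
M4 S476
G1 X97.6610 Y144.4914 F1256
G1 X86.8720 Y107.8883 F1256
G1 X85.1586 Y58.8422 F1256
M5
G00 X43.2416 Y132.0707
M4 S476
G1 X120.4360 Y132.0707 F1256
G1 X120.4360 Y78.2674 F1256
G1 X43.2416 Y78.2674 F1256
G1 X43.2416 Y132.0707 F1256
M5
G00 X0.0000 Y0.0000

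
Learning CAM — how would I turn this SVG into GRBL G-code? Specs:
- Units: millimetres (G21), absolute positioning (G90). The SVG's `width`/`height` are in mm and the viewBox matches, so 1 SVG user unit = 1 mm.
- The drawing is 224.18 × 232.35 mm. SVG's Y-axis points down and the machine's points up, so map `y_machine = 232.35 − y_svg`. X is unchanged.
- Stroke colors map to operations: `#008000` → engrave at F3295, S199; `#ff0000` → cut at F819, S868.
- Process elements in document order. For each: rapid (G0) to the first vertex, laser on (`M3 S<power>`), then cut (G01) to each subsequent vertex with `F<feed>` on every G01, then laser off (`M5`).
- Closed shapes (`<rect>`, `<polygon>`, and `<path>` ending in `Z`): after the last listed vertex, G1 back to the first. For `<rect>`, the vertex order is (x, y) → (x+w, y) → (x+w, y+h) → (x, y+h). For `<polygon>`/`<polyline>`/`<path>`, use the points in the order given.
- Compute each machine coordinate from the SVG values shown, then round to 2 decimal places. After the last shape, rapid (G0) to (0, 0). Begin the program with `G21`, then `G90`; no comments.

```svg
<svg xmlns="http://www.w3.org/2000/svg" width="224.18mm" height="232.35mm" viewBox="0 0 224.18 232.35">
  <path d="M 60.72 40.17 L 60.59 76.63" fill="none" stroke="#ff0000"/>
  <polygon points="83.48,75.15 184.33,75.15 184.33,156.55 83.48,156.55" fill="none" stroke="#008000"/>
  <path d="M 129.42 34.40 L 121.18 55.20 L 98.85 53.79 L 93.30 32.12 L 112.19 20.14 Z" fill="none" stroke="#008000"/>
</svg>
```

G21
G90
G0 X60.72 Y192.18
M3 S868
G01 X60.59 Y155.72 F819
M5
G0 X83.48 Y157.20
M3 S199
G01 X184.33 Y157.20 F3295
G01 X184.33 Y75.80 F3295
G01 X83.48 Y75.80 F3295
G01 X83.48 Y157.20 F3295
M5
G0 X129.42 Y197.95
M3 S199
G01 X121.18 Y177.15 F3295
G01 X98.85 Y178.56 F3295
G01 X93.30 Y200.23 F3295
G01 X112.19 Y212.21 F3295
G01 X129.42 Y197.95 F3295
M5
G0 X0.00 Y0.00

Since the viewBox matches the mm dimensions, user units are millimetres directly. The only transform is the Y-flip y_m = 232.35 − y_svg.

Shape 1 is a line segment drawn with `<path>`. Its stroke #ff0000 means cut at S868, F819. After flipping Y the toolpath is (60.72,192.18) → (60.59,155.72).

Shape 2 is a rectangle drawn with `<polygon>`. Its stroke #008000 means engrave at S199, F3295. After flipping Y the toolpath is (83.48,157.20) → (184.33,157.20) → (184.33,75.80) → (83.48,75.80) → (83.48,157.20), returning to the start.

Shape 3 is a regular polygon drawn with `<path>`. Its stroke #008000 means engrave at S199, F3295. After flipping Y the toolpath is (129.42,197.95) → (121.18,177.15) → (98.85,178.56) → (93.30,200.23) → (112.19,212.21) → (129.42,197.95), returning to the start.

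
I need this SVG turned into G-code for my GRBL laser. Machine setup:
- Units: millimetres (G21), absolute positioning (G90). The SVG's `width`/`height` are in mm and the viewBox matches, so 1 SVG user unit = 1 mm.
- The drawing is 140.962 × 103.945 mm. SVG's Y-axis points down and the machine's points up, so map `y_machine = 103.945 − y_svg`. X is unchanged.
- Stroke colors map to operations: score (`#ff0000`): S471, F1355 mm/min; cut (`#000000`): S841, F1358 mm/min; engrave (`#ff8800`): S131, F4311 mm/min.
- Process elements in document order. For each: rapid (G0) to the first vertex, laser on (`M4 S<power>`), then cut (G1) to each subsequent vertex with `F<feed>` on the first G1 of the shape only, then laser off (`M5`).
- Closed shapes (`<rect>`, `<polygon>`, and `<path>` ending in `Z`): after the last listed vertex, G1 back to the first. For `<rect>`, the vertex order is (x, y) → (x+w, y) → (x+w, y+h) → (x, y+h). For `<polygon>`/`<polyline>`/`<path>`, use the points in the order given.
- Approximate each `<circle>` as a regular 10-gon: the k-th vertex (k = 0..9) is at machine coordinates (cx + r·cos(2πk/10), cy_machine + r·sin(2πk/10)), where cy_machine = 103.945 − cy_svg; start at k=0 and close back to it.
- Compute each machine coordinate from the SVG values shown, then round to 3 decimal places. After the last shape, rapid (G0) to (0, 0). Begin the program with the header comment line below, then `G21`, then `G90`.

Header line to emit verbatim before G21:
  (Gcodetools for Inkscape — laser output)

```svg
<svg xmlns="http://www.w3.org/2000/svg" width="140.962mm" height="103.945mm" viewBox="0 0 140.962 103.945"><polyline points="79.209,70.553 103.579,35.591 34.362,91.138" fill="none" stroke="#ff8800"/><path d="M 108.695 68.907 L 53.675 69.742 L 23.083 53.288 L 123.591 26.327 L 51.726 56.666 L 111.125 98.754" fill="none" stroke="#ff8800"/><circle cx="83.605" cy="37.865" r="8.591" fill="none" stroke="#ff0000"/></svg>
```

viewBox `0 0 140.962 103.945` with mm width/height → 1 unit = 1 mm. Flip: y_m = 103.945 − y_svg.

**Shape 1** — `<polyline>` open polyline, stroke `#ff8800` → engrave (S131, F4311). Machine vertices: (79.209,33.392) → (103.579,68.354) → (34.362,12.807). Open path.

**Shape 2** — `<path>` open polyline, stroke `#ff8800` → engrave (S131, F4311). Machine vertices: (108.695,35.038) → (53.675,34.203) → (23.083,50.657) → (123.591,77.618) → (51.726,47.279) → (111.125,5.191). Open path.

**Shape 3** — `<circle>` circle, stroke `#ff0000` → score (S471, F1355). Machine vertices: (92.196,66.080) → (90.555,71.130) → (86.260,74.251) → (80.950,74.251) → (76.655,71.130) → (75.014,66.080) → (76.655,61.030) → (80.950,57.909) → (86.260,57.909) → (90.555,61.030) → (92.196,66.080). Closed: final G1 returns to the first vertex.

(Gcodetools for Inkscape — laser output)
G21
G90
G0 X79.209 Y33.392
M4 S131
G1 X103.579 Y68.354 F4311
G1 X34.362 Y12.807
M5
G0 X108.695 Y35.038
M4 S131
G1 X53.675 Y34.203 F4311
G1 X23.083 Y50.657
G1 X123.591 Y77.618
G1 X51.726 Y47.279
G1 X111.125 Y5.191
M5
G0 X92.196 Y66.080
M4 S471
G1 X90.555 Y71.130 F1355
G1 X86.260 Y74.251
G1 X80.950 Y74.251
G1 X76.655 Y71.130
G1 X75.014 Y66.080
G1 X76.655 Y61.030
G1 X80.950 Y57.909
G1 X86.260 Y57.909
G1 X90.555 Y61.030
G1 X92.196 Y66.080
M5
G0 X0.000 Y0.000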